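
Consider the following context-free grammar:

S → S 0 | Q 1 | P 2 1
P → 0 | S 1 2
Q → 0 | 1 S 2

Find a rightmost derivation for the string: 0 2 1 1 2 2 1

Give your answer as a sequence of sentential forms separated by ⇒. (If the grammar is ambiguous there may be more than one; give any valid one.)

S ⇒ P 2 1 ⇒ S 1 2 2 1 ⇒ P 2 1 1 2 2 1 ⇒ 0 2 1 1 2 2 1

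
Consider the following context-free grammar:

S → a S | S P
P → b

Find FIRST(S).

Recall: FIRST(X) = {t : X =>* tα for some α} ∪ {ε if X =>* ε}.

We compute FIRST(S) using the standard algorithm.
FIRST(P) = {b}
FIRST(S) = {a}
Therefore, FIRST(S) = {a}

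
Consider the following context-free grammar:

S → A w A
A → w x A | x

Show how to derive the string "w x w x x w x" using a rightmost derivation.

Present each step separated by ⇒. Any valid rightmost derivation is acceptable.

S ⇒ A w A ⇒ A w x ⇒ w x A w x ⇒ w x w x A w x ⇒ w x w x x w x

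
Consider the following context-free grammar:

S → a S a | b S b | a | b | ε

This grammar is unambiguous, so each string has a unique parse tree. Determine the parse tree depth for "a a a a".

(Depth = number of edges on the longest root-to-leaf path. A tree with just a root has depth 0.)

3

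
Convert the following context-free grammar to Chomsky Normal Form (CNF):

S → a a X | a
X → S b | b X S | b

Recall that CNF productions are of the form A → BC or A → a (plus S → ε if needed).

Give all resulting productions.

TA → a; S → a; TB → b; X → b; S → TA X0; X0 → TA X; X → S TB; X → TB X1; X1 → X S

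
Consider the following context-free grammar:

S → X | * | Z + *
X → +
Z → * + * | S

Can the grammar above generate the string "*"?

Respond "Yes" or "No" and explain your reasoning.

Yes - a valid derivation exists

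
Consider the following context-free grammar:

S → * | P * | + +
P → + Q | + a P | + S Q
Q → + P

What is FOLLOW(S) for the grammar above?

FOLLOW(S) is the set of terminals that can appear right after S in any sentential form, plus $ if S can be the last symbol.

We compute FOLLOW(S) using the standard algorithm.
FOLLOW(S) starts with {$}.
FIRST(P) = {+}
FIRST(Q) = {+}
FIRST(S) = {*, +}
FOLLOW(P) = {*}
FOLLOW(Q) = {*}
FOLLOW(S) = {$, +}
Therefore, FOLLOW(S) = {$, +}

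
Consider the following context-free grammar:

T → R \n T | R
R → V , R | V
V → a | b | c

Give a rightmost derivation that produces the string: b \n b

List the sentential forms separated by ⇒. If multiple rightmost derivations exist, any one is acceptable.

T ⇒ R \n T ⇒ R \n R ⇒ R \n V ⇒ R \n b ⇒ V \n b ⇒ b \n b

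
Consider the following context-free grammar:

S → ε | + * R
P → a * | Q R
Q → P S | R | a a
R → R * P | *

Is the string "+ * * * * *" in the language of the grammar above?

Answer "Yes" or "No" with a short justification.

Yes - a valid derivation exists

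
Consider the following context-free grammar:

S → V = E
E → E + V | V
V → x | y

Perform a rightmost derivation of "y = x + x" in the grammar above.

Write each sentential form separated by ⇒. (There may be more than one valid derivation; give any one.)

S ⇒ V = E ⇒ V = E + V ⇒ V = E + x ⇒ V = V + x ⇒ V = x + x ⇒ y = x + x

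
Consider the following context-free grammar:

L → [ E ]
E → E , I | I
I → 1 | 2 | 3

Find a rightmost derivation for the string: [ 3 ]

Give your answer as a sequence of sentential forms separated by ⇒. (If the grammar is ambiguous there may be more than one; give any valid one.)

L ⇒ [ E ] ⇒ [ I ] ⇒ [ 3 ]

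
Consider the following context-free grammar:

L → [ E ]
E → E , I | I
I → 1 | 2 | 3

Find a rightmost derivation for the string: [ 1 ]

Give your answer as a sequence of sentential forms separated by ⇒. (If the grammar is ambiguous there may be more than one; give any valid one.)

L ⇒ [ E ] ⇒ [ I ] ⇒ [ 1 ]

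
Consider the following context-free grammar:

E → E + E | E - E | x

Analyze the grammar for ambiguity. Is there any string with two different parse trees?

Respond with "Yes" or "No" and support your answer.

Yes - the string 'x + x + x - x - x' has two distinct parse trees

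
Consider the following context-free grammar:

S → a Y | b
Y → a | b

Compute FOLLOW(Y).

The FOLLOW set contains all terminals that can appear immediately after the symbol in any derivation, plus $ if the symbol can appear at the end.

We compute FOLLOW(Y) using the standard algorithm.
FOLLOW(S) starts with {$}.
FIRST(S) = {a, b}
FIRST(Y) = {a, b}
FOLLOW(S) = {$}
FOLLOW(Y) = {$}
Therefore, FOLLOW(Y) = {$}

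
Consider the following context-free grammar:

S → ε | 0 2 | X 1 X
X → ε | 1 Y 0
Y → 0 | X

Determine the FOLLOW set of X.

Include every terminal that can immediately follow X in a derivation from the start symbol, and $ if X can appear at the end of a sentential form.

We compute FOLLOW(X) using the standard algorithm.
FOLLOW(S) starts with {$}.
FIRST(S) = {0, 1, ε}
FIRST(X) = {1, ε}
FIRST(Y) = {0, 1, ε}
FOLLOW(S) = {$}
FOLLOW(X) = {$, 0, 1}
FOLLOW(Y) = {0}
Therefore, FOLLOW(X) = {$, 0, 1}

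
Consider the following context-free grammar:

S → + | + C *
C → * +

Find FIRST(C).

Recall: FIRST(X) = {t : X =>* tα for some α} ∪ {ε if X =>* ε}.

We compute FIRST(C) using the standard algorithm.
FIRST(C) = {*}
FIRST(S) = {+}
Therefore, FIRST(C) = {*}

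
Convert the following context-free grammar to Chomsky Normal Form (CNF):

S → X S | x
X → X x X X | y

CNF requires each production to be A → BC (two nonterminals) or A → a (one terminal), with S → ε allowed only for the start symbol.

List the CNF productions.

S → x; TX → x; X → y; S → X S; X → X X0; X0 → TX X1; X1 → X X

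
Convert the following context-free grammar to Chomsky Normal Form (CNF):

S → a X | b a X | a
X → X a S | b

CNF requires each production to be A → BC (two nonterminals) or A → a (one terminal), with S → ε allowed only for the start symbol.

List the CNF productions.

TA → a; TB → b; S → a; X → b; S → TA X; S → TB X0; X0 → TA X; X → X X1; X1 → TA S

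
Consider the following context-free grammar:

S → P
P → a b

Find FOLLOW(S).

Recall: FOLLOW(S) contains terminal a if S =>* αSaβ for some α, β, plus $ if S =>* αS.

We compute FOLLOW(S) using the standard algorithm.
FOLLOW(S) starts with {$}.
FIRST(P) = {a}
FIRST(S) = {a}
FOLLOW(P) = {$}
FOLLOW(S) = {$}
Therefore, FOLLOW(S) = {$}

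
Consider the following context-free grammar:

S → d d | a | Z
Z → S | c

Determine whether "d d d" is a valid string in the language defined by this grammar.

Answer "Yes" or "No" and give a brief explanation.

No - no valid derivation exists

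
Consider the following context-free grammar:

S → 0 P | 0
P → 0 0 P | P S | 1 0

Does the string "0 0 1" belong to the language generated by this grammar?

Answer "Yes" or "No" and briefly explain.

No - no valid derivation exists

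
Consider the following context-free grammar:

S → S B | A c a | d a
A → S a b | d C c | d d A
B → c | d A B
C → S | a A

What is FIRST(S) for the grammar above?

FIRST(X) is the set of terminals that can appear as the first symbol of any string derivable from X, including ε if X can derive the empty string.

We compute FIRST(S) using the standard algorithm.
FIRST(A) = {d}
FIRST(B) = {c, d}
FIRST(C) = {a, d}
FIRST(S) = {d}
Therefore, FIRST(S) = {d}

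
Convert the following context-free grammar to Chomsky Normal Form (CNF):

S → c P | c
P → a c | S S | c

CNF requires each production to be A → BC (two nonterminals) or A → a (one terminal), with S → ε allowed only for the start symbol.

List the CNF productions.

TC → c; S → c; TA → a; P → c; S → TC P; P → TA TC; P → S S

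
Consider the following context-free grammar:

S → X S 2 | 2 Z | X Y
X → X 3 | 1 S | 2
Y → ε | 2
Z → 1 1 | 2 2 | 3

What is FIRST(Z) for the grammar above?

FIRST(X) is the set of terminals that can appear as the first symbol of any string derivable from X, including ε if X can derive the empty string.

We compute FIRST(Z) using the standard algorithm.
FIRST(S) = {1, 2}
FIRST(X) = {1, 2}
FIRST(Y) = {2, ε}
FIRST(Z) = {1, 2, 3}
Therefore, FIRST(Z) = {1, 2, 3}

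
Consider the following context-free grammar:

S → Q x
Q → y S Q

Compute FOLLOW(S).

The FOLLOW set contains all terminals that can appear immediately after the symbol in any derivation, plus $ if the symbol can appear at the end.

We compute FOLLOW(S) using the standard algorithm.
FOLLOW(S) starts with {$}.
FIRST(Q) = {y}
FIRST(S) = {y}
FOLLOW(Q) = {x}
FOLLOW(S) = {$, y}
Therefore, FOLLOW(S) = {$, y}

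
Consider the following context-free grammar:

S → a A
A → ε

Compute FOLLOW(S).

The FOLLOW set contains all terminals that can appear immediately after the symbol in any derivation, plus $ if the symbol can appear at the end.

We compute FOLLOW(S) using the standard algorithm.
FOLLOW(S) starts with {$}.
FIRST(A) = {ε}
FIRST(S) = {a}
FOLLOW(A) = {$}
FOLLOW(S) = {$}
Therefore, FOLLOW(S) = {$}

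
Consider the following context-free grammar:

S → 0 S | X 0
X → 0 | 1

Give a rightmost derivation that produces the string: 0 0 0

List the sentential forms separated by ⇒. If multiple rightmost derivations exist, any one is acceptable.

S ⇒ 0 S ⇒ 0 X 0 ⇒ 0 0 0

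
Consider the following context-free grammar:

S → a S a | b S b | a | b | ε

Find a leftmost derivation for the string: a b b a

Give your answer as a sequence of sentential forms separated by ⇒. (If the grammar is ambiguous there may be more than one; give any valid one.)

S ⇒ a S a ⇒ a b S b a ⇒ a b b a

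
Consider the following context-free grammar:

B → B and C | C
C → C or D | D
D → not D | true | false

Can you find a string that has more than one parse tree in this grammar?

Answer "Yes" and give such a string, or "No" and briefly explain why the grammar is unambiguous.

No - the grammar is unambiguous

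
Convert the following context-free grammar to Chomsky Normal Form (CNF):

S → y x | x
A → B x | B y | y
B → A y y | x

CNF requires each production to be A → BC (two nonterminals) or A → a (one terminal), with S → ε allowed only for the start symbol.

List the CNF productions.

TY → y; TX → x; S → x; A → y; B → x; S → TY TX; A → B TX; A → B TY; B → A X0; X0 → TY TY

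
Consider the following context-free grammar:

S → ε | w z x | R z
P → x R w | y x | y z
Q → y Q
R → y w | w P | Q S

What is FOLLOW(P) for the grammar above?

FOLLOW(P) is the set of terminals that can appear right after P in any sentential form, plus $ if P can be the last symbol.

We compute FOLLOW(P) using the standard algorithm.
FOLLOW(S) starts with {$}.
FIRST(P) = {x, y}
FIRST(Q) = {y}
FIRST(R) = {w, y}
FIRST(S) = {w, y, ε}
FOLLOW(P) = {w, z}
FOLLOW(Q) = {w, y, z}
FOLLOW(R) = {w, z}
FOLLOW(S) = {$, w, z}
Therefore, FOLLOW(P) = {w, z}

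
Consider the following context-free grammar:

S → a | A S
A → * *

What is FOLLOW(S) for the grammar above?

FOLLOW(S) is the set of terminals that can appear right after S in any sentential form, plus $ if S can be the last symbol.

We compute FOLLOW(S) using the standard algorithm.
FOLLOW(S) starts with {$}.
FIRST(A) = {*}
FIRST(S) = {*, a}
FOLLOW(A) = {*, a}
FOLLOW(S) = {$}
Therefore, FOLLOW(S) = {$}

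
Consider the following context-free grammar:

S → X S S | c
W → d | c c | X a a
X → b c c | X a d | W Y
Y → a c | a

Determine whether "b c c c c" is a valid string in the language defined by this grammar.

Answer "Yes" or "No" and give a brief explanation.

Yes - a valid derivation exists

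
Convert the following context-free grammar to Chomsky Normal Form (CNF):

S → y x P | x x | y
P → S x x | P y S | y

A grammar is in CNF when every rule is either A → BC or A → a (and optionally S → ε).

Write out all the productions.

TY → y; TX → x; S → y; P → y; S → TY X0; X0 → TX P; S → TX TX; P → S X1; X1 → TX TX; P → P X2; X2 → TY S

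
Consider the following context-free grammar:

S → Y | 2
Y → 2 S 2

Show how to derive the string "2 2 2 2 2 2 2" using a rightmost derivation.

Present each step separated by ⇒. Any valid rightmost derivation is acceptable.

S ⇒ Y ⇒ 2 S 2 ⇒ 2 Y 2 ⇒ 2 2 S 2 2 ⇒ 2 2 Y 2 2 ⇒ 2 2 2 S 2 2 2 ⇒ 2 2 2 2 2 2 2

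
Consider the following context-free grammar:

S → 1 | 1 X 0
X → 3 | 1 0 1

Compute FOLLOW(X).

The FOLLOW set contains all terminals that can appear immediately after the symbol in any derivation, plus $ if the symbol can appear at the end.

We compute FOLLOW(X) using the standard algorithm.
FOLLOW(S) starts with {$}.
FIRST(S) = {1}
FIRST(X) = {1, 3}
FOLLOW(S) = {$}
FOLLOW(X) = {0}
Therefore, FOLLOW(X) = {0}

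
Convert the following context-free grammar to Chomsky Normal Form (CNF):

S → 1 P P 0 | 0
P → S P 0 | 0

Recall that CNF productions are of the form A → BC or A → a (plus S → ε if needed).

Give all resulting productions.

T1 → 1; T0 → 0; S → 0; P → 0; S → T1 X0; X0 → P X1; X1 → P T0; P → S X2; X2 → P T0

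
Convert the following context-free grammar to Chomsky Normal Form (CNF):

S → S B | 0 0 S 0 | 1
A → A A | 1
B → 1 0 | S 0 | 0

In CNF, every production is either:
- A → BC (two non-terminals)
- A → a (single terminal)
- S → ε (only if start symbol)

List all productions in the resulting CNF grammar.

T0 → 0; S → 1; A → 1; T1 → 1; B → 0; S → S B; S → T0 X0; X0 → T0 X1; X1 → S T0; A → A A; B → T1 T0; B → S T0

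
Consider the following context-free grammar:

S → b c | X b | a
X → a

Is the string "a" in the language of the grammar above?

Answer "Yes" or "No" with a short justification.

Yes - a valid derivation exists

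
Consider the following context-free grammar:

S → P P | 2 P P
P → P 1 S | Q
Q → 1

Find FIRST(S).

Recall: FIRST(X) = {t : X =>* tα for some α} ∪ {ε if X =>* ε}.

We compute FIRST(S) using the standard algorithm.
FIRST(P) = {1}
FIRST(Q) = {1}
FIRST(S) = {1, 2}
Therefore, FIRST(S) = {1, 2}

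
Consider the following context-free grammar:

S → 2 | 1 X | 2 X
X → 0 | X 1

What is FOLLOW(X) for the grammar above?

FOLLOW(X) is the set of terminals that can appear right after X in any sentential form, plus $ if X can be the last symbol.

We compute FOLLOW(X) using the standard algorithm.
FOLLOW(S) starts with {$}.
FIRST(S) = {1, 2}
FIRST(X) = {0}
FOLLOW(S) = {$}
FOLLOW(X) = {$, 1}
Therefore, FOLLOW(X) = {$, 1}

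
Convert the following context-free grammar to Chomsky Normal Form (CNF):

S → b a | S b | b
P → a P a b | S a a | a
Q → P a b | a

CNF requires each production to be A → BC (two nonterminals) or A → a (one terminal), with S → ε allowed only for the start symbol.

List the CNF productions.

TB → b; TA → a; S → b; P → a; Q → a; S → TB TA; S → S TB; P → TA X0; X0 → P X1; X1 → TA TB; P → S X2; X2 → TA TA; Q → P X3; X3 → TA TB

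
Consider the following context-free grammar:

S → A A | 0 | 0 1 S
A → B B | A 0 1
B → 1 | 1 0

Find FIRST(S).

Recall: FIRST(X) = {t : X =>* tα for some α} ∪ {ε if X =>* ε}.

We compute FIRST(S) using the standard algorithm.
FIRST(A) = {1}
FIRST(B) = {1}
FIRST(S) = {0, 1}
Therefore, FIRST(S) = {0, 1}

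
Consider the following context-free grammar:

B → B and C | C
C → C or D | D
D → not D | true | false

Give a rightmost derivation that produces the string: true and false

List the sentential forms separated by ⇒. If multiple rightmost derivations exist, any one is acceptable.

B ⇒ B and C ⇒ B and D ⇒ B and false ⇒ C and false ⇒ D and false ⇒ true and false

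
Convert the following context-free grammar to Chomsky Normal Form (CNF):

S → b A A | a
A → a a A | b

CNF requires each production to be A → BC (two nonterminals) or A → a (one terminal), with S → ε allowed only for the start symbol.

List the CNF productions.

TB → b; S → a; TA → a; A → b; S → TB X0; X0 → A A; A → TA X1; X1 → TA A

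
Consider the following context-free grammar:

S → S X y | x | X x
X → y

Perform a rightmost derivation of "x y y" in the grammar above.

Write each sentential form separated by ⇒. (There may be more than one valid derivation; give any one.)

S ⇒ S X y ⇒ S y y ⇒ x y y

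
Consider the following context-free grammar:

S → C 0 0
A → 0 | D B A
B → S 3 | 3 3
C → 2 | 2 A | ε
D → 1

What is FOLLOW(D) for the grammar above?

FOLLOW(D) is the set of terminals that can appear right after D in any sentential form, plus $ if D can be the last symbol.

We compute FOLLOW(D) using the standard algorithm.
FOLLOW(S) starts with {$}.
FIRST(A) = {0, 1}
FIRST(B) = {0, 2, 3}
FIRST(C) = {2, ε}
FIRST(D) = {1}
FIRST(S) = {0, 2}
FOLLOW(A) = {0}
FOLLOW(B) = {0, 1}
FOLLOW(C) = {0}
FOLLOW(D) = {0, 2, 3}
FOLLOW(S) = {$, 3}
Therefore, FOLLOW(D) = {0, 2, 3}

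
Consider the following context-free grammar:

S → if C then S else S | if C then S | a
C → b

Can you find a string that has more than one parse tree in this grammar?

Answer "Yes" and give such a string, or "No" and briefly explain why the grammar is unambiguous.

Yes - the string 'if b then a else if b then if b then a else a' has two distinct parse trees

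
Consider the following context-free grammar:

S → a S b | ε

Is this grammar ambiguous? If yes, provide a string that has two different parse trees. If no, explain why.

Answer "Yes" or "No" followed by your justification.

No - the grammar is unambiguous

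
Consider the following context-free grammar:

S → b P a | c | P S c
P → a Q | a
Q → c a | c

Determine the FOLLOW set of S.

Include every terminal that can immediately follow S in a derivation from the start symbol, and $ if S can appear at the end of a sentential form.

We compute FOLLOW(S) using the standard algorithm.
FOLLOW(S) starts with {$}.
FIRST(P) = {a}
FIRST(Q) = {c}
FIRST(S) = {a, b, c}
FOLLOW(P) = {a, b, c}
FOLLOW(Q) = {a, b, c}
FOLLOW(S) = {$, c}
Therefore, FOLLOW(S) = {$, c}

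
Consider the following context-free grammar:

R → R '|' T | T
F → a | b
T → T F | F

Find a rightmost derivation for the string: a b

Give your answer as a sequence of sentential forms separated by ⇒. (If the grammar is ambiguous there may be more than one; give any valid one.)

R ⇒ T ⇒ T F ⇒ T b ⇒ F b ⇒ a b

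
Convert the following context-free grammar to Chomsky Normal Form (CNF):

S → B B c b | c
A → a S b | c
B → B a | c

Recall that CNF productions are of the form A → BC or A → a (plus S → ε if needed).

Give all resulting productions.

TC → c; TB → b; S → c; TA → a; A → c; B → c; S → B X0; X0 → B X1; X1 → TC TB; A → TA X2; X2 → S TB; B → B TA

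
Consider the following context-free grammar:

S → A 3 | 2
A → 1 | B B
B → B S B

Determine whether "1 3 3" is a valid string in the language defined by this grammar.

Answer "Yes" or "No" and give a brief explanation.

No - no valid derivation exists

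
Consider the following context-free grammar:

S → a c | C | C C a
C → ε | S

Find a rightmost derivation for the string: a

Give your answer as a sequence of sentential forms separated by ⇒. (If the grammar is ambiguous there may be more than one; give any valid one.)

S ⇒ C C a ⇒ C a ⇒ a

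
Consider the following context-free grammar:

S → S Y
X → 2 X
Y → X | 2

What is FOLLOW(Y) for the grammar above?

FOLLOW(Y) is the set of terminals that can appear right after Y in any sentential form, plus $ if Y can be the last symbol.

We compute FOLLOW(Y) using the standard algorithm.
FOLLOW(S) starts with {$}.
FIRST(S) = {}
FIRST(X) = {2}
FIRST(Y) = {2}
FOLLOW(S) = {$, 2}
FOLLOW(X) = {$, 2}
FOLLOW(Y) = {$, 2}
Therefore, FOLLOW(Y) = {$, 2}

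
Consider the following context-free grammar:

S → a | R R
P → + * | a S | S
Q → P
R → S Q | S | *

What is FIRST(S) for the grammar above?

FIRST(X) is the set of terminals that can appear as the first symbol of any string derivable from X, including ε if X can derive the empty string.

We compute FIRST(S) using the standard algorithm.
FIRST(P) = {*, +, a}
FIRST(Q) = {*, +, a}
FIRST(R) = {*, a}
FIRST(S) = {*, a}
Therefore, FIRST(S) = {*, a}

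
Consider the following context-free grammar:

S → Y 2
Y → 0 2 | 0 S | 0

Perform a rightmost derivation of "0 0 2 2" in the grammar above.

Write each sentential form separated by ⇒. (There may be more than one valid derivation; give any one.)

S ⇒ Y 2 ⇒ 0 S 2 ⇒ 0 Y 2 2 ⇒ 0 0 2 2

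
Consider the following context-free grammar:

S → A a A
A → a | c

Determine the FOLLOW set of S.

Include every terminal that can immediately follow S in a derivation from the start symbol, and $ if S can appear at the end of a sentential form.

We compute FOLLOW(S) using the standard algorithm.
FOLLOW(S) starts with {$}.
FIRST(A) = {a, c}
FIRST(S) = {a, c}
FOLLOW(A) = {$, a}
FOLLOW(S) = {$}
Therefore, FOLLOW(S) = {$}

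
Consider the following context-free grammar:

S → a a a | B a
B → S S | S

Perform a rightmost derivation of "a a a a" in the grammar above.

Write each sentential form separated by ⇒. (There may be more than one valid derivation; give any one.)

S ⇒ B a ⇒ S a ⇒ a a a a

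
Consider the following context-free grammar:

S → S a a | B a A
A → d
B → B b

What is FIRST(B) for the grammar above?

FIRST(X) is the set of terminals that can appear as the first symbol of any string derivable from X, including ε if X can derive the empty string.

We compute FIRST(B) using the standard algorithm.
FIRST(A) = {d}
FIRST(B) = {}
FIRST(S) = {}
Therefore, FIRST(B) = {}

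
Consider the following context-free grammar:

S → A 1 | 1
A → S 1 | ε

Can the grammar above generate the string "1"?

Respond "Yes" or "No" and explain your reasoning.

Yes - a valid derivation exists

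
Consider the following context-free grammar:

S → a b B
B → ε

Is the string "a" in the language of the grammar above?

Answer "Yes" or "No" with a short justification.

No - no valid derivation exists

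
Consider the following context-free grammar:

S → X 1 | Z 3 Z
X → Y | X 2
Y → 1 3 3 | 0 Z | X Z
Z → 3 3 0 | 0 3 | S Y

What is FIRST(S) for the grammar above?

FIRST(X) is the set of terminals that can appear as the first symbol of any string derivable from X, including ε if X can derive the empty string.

We compute FIRST(S) using the standard algorithm.
FIRST(S) = {0, 1, 3}
FIRST(X) = {0, 1}
FIRST(Y) = {0, 1}
FIRST(Z) = {0, 1, 3}
Therefore, FIRST(S) = {0, 1, 3}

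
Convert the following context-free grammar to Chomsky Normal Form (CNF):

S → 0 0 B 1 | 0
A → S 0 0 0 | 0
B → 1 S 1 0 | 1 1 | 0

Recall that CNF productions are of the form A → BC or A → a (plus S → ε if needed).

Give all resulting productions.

T0 → 0; T1 → 1; S → 0; A → 0; B → 0; S → T0 X0; X0 → T0 X1; X1 → B T1; A → S X2; X2 → T0 X3; X3 → T0 T0; B → T1 X4; X4 → S X5; X5 → T1 T0; B → T1 T1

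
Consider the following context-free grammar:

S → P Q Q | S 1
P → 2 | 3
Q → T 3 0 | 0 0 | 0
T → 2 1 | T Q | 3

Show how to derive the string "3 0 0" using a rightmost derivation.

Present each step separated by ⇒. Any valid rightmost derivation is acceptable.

S ⇒ P Q Q ⇒ P Q 0 ⇒ P 0 0 ⇒ 3 0 0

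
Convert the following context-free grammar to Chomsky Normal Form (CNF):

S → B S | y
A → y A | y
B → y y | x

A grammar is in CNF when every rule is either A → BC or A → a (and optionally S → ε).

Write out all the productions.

S → y; TY → y; A → y; B → x; S → B S; A → TY A; B → TY TY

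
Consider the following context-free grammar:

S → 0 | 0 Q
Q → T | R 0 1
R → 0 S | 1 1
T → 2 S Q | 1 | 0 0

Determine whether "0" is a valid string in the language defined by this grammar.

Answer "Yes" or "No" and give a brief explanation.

Yes - a valid derivation exists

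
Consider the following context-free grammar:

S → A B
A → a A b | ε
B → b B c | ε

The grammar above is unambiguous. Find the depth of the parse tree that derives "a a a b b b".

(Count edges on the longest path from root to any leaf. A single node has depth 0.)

5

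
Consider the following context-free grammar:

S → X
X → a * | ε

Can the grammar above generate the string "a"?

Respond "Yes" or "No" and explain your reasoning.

No - no valid derivation exists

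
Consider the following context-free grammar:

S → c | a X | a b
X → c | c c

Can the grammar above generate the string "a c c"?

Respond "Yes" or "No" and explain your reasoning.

Yes - a valid derivation exists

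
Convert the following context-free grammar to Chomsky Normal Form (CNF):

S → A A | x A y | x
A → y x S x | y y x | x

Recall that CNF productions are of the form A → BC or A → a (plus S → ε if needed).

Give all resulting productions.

TX → x; TY → y; S → x; A → x; S → A A; S → TX X0; X0 → A TY; A → TY X1; X1 → TX X2; X2 → S TX; A → TY X3; X3 → TY TX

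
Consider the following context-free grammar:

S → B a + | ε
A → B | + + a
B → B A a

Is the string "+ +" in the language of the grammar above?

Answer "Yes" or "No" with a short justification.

No - no valid derivation exists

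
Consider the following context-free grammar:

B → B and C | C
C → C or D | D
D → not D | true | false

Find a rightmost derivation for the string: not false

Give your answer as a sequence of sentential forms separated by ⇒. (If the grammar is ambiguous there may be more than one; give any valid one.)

B ⇒ C ⇒ D ⇒ not D ⇒ not false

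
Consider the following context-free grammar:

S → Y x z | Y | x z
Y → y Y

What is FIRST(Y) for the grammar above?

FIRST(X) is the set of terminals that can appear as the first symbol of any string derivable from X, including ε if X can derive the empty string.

We compute FIRST(Y) using the standard algorithm.
FIRST(S) = {x, y}
FIRST(Y) = {y}
Therefore, FIRST(Y) = {y}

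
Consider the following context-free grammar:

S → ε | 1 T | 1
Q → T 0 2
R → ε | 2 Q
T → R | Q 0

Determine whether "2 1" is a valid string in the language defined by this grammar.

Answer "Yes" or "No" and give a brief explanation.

No - no valid derivation exists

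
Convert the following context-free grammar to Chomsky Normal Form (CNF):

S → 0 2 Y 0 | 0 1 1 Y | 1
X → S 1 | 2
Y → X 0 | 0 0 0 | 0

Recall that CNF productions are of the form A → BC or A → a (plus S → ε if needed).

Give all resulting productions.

T0 → 0; T2 → 2; T1 → 1; S → 1; X → 2; Y → 0; S → T0 X0; X0 → T2 X1; X1 → Y T0; S → T0 X2; X2 → T1 X3; X3 → T1 Y; X → S T1; Y → X T0; Y → T0 X4; X4 → T0 T0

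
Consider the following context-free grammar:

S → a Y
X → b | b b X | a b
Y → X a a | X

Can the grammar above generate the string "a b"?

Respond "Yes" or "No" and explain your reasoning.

Yes - a valid derivation exists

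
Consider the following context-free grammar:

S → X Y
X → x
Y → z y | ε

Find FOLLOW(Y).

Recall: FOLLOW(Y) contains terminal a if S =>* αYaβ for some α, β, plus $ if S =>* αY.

We compute FOLLOW(Y) using the standard algorithm.
FOLLOW(S) starts with {$}.
FIRST(S) = {x}
FIRST(X) = {x}
FIRST(Y) = {z, ε}
FOLLOW(S) = {$}
FOLLOW(X) = {$, z}
FOLLOW(Y) = {$}
Therefore, FOLLOW(Y) = {$}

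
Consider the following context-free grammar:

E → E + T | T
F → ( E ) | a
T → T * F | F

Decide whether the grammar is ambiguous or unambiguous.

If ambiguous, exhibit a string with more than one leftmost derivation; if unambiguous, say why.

Unambiguous - every string in the language has a unique leftmost derivation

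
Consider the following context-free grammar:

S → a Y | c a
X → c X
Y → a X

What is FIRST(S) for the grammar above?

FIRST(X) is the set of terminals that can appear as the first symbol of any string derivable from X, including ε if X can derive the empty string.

We compute FIRST(S) using the standard algorithm.
FIRST(S) = {a, c}
FIRST(X) = {c}
FIRST(Y) = {a}
Therefore, FIRST(S) = {a, c}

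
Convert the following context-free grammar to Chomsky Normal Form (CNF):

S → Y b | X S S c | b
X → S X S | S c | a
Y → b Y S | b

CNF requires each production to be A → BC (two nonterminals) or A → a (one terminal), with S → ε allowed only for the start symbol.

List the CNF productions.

TB → b; TC → c; S → b; X → a; Y → b; S → Y TB; S → X X0; X0 → S X1; X1 → S TC; X → S X2; X2 → X S; X → S TC; Y → TB X3; X3 → Y S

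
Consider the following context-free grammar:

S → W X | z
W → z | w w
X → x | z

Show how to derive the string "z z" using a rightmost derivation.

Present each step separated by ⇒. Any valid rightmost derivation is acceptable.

S ⇒ W X ⇒ W z ⇒ z z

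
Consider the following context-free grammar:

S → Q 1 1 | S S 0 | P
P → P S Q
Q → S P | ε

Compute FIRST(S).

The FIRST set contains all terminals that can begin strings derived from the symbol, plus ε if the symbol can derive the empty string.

We compute FIRST(S) using the standard algorithm.
FIRST(P) = {}
FIRST(Q) = {1, ε}
FIRST(S) = {1}
Therefore, FIRST(S) = {1}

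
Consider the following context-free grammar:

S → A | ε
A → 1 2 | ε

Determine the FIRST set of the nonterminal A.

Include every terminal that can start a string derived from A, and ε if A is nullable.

We compute FIRST(A) using the standard algorithm.
FIRST(A) = {1, ε}
FIRST(S) = {1, ε}
Therefore, FIRST(A) = {1, ε}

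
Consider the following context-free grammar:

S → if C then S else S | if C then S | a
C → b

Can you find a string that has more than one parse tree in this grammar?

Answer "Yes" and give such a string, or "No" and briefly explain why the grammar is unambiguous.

Yes - the string 'if b then if b then if b then a else a' has two distinct parse trees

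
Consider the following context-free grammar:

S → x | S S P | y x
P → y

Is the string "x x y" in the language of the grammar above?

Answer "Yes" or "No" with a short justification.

Yes - a valid derivation exists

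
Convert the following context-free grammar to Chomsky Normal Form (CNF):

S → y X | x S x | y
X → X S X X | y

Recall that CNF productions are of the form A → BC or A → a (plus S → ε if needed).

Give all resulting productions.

TY → y; TX → x; S → y; X → y; S → TY X; S → TX X0; X0 → S TX; X → X X1; X1 → S X2; X2 → X X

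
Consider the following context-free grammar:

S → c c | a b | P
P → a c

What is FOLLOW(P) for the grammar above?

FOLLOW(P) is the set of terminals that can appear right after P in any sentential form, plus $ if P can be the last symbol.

We compute FOLLOW(P) using the standard algorithm.
FOLLOW(S) starts with {$}.
FIRST(P) = {a}
FIRST(S) = {a, c}
FOLLOW(P) = {$}
FOLLOW(S) = {$}
Therefore, FOLLOW(P) = {$}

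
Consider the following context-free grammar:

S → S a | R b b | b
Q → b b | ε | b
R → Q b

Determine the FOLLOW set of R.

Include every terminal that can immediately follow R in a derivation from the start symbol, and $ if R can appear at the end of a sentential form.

We compute FOLLOW(R) using the standard algorithm.
FOLLOW(S) starts with {$}.
FIRST(Q) = {b, ε}
FIRST(R) = {b}
FIRST(S) = {b}
FOLLOW(Q) = {b}
FOLLOW(R) = {b}
FOLLOW(S) = {$, a}
Therefore, FOLLOW(R) = {b}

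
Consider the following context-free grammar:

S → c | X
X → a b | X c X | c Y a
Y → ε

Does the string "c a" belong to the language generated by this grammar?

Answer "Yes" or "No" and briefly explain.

Yes - a valid derivation exists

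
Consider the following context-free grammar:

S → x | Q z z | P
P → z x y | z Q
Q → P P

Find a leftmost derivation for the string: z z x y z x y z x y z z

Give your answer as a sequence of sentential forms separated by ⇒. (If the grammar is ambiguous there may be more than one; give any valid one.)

S ⇒ Q z z ⇒ P P z z ⇒ z Q P z z ⇒ z P P P z z ⇒ z z x y P P z z ⇒ z z x y z x y P z z ⇒ z z x y z x y z x y z z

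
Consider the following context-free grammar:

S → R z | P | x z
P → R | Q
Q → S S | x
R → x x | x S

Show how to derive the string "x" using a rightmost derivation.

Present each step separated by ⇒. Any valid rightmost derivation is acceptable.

S ⇒ P ⇒ Q ⇒ x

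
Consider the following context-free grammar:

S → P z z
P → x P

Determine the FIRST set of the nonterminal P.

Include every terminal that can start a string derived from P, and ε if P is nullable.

We compute FIRST(P) using the standard algorithm.
FIRST(P) = {x}
FIRST(S) = {x}
Therefore, FIRST(P) = {x}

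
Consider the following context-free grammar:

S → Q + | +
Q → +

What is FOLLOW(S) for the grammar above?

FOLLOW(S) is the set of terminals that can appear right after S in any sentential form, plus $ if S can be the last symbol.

We compute FOLLOW(S) using the standard algorithm.
FOLLOW(S) starts with {$}.
FIRST(Q) = {+}
FIRST(S) = {+}
FOLLOW(Q) = {+}
FOLLOW(S) = {$}
Therefore, FOLLOW(S) = {$}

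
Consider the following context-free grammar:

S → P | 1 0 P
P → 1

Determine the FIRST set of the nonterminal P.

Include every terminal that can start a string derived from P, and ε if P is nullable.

We compute FIRST(P) using the standard algorithm.
FIRST(P) = {1}
FIRST(S) = {1}
Therefore, FIRST(P) = {1}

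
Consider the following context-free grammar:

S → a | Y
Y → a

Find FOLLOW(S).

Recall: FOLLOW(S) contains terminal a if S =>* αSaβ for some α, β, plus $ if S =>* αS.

We compute FOLLOW(S) using the standard algorithm.
FOLLOW(S) starts with {$}.
FIRST(S) = {a}
FIRST(Y) = {a}
FOLLOW(S) = {$}
FOLLOW(Y) = {$}
Therefore, FOLLOW(S) = {$}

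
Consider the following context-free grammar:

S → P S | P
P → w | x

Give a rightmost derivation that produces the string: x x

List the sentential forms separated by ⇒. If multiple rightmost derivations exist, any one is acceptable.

S ⇒ P S ⇒ P P ⇒ P x ⇒ x x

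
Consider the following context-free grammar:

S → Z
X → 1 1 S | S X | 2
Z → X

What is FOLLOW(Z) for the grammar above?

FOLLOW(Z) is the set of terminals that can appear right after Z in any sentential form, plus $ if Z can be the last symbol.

We compute FOLLOW(Z) using the standard algorithm.
FOLLOW(S) starts with {$}.
FIRST(S) = {1, 2}
FIRST(X) = {1, 2}
FIRST(Z) = {1, 2}
FOLLOW(S) = {$, 1, 2}
FOLLOW(X) = {$, 1, 2}
FOLLOW(Z) = {$, 1, 2}
Therefore, FOLLOW(Z) = {$, 1, 2}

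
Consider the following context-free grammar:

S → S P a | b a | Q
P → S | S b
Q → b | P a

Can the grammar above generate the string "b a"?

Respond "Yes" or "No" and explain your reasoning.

Yes - a valid derivation exists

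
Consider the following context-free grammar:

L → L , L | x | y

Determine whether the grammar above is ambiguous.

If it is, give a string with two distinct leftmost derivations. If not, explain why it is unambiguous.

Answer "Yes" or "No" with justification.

Yes - the string 'x , x , y , y , x' has two distinct leftmost derivations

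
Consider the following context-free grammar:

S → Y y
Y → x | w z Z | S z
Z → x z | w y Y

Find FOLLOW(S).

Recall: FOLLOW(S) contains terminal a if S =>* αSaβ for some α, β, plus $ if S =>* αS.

We compute FOLLOW(S) using the standard algorithm.
FOLLOW(S) starts with {$}.
FIRST(S) = {w, x}
FIRST(Y) = {w, x}
FIRST(Z) = {w, x}
FOLLOW(S) = {$, z}
FOLLOW(Y) = {y}
FOLLOW(Z) = {y}
Therefore, FOLLOW(S) = {$, z}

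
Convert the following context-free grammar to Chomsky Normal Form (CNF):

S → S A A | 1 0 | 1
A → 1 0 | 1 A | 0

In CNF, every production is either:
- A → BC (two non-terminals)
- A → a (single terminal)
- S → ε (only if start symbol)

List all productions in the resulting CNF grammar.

T1 → 1; T0 → 0; S → 1; A → 0; S → S X0; X0 → A A; S → T1 T0; A → T1 T0; A → T1 A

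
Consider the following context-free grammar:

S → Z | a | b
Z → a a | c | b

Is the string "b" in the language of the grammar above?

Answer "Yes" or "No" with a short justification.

Yes - a valid derivation exists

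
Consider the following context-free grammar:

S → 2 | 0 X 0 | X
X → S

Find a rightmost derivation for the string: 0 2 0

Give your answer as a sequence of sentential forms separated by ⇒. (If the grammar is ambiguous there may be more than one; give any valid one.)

S ⇒ 0 X 0 ⇒ 0 S 0 ⇒ 0 2 0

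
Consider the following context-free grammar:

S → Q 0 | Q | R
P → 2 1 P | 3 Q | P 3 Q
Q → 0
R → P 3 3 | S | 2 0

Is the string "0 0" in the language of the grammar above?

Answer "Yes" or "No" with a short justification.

Yes - a valid derivation exists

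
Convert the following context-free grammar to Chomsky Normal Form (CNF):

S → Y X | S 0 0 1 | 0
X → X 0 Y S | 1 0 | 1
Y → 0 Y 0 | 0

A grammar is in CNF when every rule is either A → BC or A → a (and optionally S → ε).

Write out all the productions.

T0 → 0; T1 → 1; S → 0; X → 1; Y → 0; S → Y X; S → S X0; X0 → T0 X1; X1 → T0 T1; X → X X2; X2 → T0 X3; X3 → Y S; X → T1 T0; Y → T0 X4; X4 → Y T0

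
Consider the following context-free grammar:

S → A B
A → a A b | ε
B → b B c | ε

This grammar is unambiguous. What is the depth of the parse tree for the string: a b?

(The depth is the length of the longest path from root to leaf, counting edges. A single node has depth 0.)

3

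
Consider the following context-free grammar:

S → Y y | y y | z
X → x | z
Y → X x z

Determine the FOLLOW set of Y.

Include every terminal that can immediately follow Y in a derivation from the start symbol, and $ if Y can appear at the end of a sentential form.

We compute FOLLOW(Y) using the standard algorithm.
FOLLOW(S) starts with {$}.
FIRST(S) = {x, y, z}
FIRST(X) = {x, z}
FIRST(Y) = {x, z}
FOLLOW(S) = {$}
FOLLOW(X) = {x}
FOLLOW(Y) = {y}
Therefore, FOLLOW(Y) = {y}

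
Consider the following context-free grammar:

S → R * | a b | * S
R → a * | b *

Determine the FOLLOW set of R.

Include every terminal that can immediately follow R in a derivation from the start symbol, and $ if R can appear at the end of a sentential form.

We compute FOLLOW(R) using the standard algorithm.
FOLLOW(S) starts with {$}.
FIRST(R) = {a, b}
FIRST(S) = {*, a, b}
FOLLOW(R) = {*}
FOLLOW(S) = {$}
Therefore, FOLLOW(R) = {*}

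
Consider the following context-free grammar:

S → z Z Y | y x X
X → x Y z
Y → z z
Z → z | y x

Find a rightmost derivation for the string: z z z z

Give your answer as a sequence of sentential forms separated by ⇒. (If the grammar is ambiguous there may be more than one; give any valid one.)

S ⇒ z Z Y ⇒ z Z z z ⇒ z z z z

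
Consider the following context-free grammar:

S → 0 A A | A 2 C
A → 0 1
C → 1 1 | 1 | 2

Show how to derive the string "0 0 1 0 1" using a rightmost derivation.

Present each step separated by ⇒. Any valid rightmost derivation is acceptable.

S ⇒ 0 A A ⇒ 0 A 0 1 ⇒ 0 0 1 0 1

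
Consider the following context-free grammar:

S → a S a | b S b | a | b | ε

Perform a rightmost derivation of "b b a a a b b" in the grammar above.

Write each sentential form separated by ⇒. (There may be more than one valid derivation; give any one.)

S ⇒ b S b ⇒ b b S b b ⇒ b b a S a b b ⇒ b b a a a b b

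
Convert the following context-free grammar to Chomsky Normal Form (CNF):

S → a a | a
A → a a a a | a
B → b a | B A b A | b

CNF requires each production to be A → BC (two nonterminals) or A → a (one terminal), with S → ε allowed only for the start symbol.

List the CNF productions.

TA → a; S → a; A → a; TB → b; B → b; S → TA TA; A → TA X0; X0 → TA X1; X1 → TA TA; B → TB TA; B → B X2; X2 → A X3; X3 → TB A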